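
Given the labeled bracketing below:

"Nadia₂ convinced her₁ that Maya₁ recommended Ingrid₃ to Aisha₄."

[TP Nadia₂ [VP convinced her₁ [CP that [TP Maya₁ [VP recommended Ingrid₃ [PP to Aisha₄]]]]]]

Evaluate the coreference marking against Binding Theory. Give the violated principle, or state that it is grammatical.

The two coindexed NPs are *her₁* and *Maya₁*.
*Maya₁* is an R-expression. Principle C requires it to be free everywhere.
*her₁* c-commands it and carries the same index.
The R-expression is bound → Principle C violation.

Principle C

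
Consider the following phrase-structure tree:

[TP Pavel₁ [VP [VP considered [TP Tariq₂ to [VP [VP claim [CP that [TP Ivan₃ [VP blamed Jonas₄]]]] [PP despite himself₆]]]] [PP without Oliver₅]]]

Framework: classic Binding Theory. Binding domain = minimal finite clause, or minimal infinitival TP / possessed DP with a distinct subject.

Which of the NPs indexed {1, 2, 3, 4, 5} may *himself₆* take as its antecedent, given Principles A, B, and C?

{2}

*himself* is an anaphor, so Principle A applies: it must be bound in its binding domain.
Binding domain of *himself₆*: the embedded TP, whose subject is Tariq₂.
*Pavel₁* c-commands the anaphor but is outside its binding domain → cannot satisfy Principle A.
*Tariq₂* c-commands the anaphor within its binding domain → licit binder.
*Ivan₃* does not c-command the anaphor → cannot bind it.
*Jonas₄* does not c-command the anaphor → cannot bind it.
*Oliver₅* does not c-command the anaphor → cannot bind it.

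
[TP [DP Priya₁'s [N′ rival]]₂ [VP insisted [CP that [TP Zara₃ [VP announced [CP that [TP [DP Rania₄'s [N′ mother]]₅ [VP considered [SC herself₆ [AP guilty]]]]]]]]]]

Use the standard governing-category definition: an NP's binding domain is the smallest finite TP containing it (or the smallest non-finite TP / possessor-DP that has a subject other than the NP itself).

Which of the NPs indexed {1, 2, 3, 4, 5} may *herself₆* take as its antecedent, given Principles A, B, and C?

*herself* is an anaphor, so Principle A applies: it must be bound in its binding domain.
Binding domain of *herself₆*: the embedded TP, whose subject is [Rania₄'s mother]₅.
*Priya₁* does not c-command the anaphor → cannot bind it.
*[Priya₁'s rival]₂* c-commands the anaphor but is outside its binding domain → cannot satisfy Principle A.
*Zara₃* c-commands the anaphor but is outside its binding domain → cannot satisfy Principle A.
*Rania₄* does not c-command the anaphor → cannot bind it.
*[Rania₄'s mother]₅* c-commands the anaphor within its binding domain → licit binder.

{5}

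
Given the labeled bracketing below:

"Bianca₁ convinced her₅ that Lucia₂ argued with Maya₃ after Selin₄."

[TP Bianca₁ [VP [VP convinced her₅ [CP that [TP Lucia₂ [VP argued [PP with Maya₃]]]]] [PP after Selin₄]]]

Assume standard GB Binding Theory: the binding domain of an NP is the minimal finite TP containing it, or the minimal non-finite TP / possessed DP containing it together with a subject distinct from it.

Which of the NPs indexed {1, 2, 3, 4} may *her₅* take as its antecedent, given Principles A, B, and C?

*her* is a pronoun, so Principle B applies: it must be free in its binding domain.
Binding domain of *her₅*: the matrix TP, whose subject is Bianca₁.
*Bianca₁* c-commands the pronoun within its binding domain → coindexation would violate Principle B.
*Lucia₂*: the pronoun c-commands this R-expression → coindexation would violate Principle C on *Lucia₂*.
*Maya₃*: the pronoun c-commands this R-expression → coindexation would violate Principle C on *Maya₃*.
*Selin₄* and the pronoun do not c-command one another → neither Principle B nor Principle C is at stake; coindexation permitted.

{4}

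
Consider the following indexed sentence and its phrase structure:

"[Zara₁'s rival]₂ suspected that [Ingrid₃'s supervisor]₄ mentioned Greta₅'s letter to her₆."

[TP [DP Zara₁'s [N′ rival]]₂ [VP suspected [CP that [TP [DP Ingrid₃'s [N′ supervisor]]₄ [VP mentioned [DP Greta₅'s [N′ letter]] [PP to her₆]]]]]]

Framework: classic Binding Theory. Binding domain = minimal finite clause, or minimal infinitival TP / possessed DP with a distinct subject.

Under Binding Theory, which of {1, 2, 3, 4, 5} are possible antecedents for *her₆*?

*her* is a pronoun, so Principle B applies: it must be free in its binding domain.
Binding domain of *her₆*: the embedded TP, whose subject is [Ingrid₃'s supervisor]₄.
*Zara₁* and the pronoun do not c-command one another → neither Principle B nor Principle C is at stake; coindexation permitted.
*[Zara₁'s rival]₂* c-commands the pronoun but from outside its binding domain, and is not c-commanded by it → coindexation permitted.
*Ingrid₃* and the pronoun do not c-command one another → neither Principle B nor Principle C is at stake; coindexation permitted.
*[Ingrid₃'s supervisor]₄* c-commands the pronoun within its binding domain → coindexation would violate Principle B.
*Greta₅* and the pronoun do not c-command one another → neither Principle B nor Principle C is at stake; coindexation permitted.

{1, 2, 3, 5}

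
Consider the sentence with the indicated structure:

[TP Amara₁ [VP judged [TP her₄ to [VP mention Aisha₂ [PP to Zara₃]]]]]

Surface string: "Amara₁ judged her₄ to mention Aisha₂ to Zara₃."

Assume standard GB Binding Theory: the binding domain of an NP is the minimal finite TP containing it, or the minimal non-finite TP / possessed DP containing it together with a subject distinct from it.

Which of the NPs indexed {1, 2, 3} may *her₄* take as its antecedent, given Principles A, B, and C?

none

*her* is a pronoun, so Principle B applies: it must be free in its binding domain.
Binding domain of *her₄*: the matrix TP, whose subject is Amara₁.
*Amara₁* c-commands the pronoun within its binding domain → coindexation would violate Principle B.
*Aisha₂*: the pronoun c-commands this R-expression → coindexation would violate Principle C on *Aisha₂*.
*Zara₃*: the pronoun c-commands this R-expression → coindexation would violate Principle C on *Zara₃*.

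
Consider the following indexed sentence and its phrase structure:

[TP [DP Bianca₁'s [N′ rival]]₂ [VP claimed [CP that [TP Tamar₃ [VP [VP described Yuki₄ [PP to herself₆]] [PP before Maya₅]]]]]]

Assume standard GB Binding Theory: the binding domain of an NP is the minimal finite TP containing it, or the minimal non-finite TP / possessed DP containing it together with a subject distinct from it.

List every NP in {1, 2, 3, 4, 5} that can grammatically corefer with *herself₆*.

{3, 4}

*herself* is an anaphor, so Principle A applies: it must be bound in its binding domain.
Binding domain of *herself₆*: the embedded TP, whose subject is Tamar₃.
*Bianca₁* does not c-command the anaphor → cannot bind it.
*[Bianca₁'s rival]₂* c-commands the anaphor but is outside its binding domain → cannot satisfy Principle A.
*Tamar₃* c-commands the anaphor within its binding domain → licit binder.
*Yuki₄* c-commands the anaphor within its binding domain → licit binder.
*Maya₅* does not c-command the anaphor → cannot bind it.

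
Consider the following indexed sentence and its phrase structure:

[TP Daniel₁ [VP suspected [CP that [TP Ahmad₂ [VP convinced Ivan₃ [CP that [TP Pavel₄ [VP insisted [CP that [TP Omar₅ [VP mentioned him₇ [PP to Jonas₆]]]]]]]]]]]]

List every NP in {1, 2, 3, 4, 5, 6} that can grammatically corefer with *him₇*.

*him* is a pronoun, so Principle B applies: it must be free in its binding domain.
Binding domain of *him₇*: the embedded TP, whose subject is Omar₅.
*Daniel₁* c-commands the pronoun but from outside its binding domain, and is not c-commanded by it → coindexation permitted.
*Ahmad₂* c-commands the pronoun but from outside its binding domain, and is not c-commanded by it → coindexation permitted.
*Ivan₃* c-commands the pronoun but from outside its binding domain, and is not c-commanded by it → coindexation permitted.
*Pavel₄* c-commands the pronoun but from outside its binding domain, and is not c-commanded by it → coindexation permitted.
*Omar₅* c-commands the pronoun within its binding domain → coindexation would violate Principle B.
*Jonas₆*: the pronoun c-commands this R-expression → coindexation would violate Principle C on *Jonas₆*.

{1, 2, 3, 4}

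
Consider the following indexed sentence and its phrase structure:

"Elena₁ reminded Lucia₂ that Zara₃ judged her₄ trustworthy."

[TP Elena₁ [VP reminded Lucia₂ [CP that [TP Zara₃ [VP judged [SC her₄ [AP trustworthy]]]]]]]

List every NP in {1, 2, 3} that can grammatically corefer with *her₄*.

{1, 2}

*her* is a pronoun, so Principle B applies: it must be free in its binding domain.
Binding domain of *her₄*: the embedded TP, whose subject is Zara₃.
*Elena₁* c-commands the pronoun but from outside its binding domain, and is not c-commanded by it → coindexation permitted.
*Lucia₂* c-commands the pronoun but from outside its binding domain, and is not c-commanded by it → coindexation permitted.
*Zara₃* c-commands the pronoun within its binding domain → coindexation would violate Principle B.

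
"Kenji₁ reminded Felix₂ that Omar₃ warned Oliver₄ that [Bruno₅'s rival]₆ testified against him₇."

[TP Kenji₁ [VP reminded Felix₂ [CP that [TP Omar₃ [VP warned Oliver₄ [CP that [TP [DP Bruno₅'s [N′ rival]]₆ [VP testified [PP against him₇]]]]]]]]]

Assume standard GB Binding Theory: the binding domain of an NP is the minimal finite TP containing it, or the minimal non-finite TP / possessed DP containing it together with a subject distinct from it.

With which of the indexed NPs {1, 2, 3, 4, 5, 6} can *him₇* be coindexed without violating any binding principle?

{1, 2, 3, 4, 5}

*him* is a pronoun, so Principle B applies: it must be free in its binding domain.
Binding domain of *him₇*: the embedded TP, whose subject is [Bruno₅'s rival]₆.
*Kenji₁* c-commands the pronoun but from outside its binding domain, and is not c-commanded by it → coindexation permitted.
*Felix₂* c-commands the pronoun but from outside its binding domain, and is not c-commanded by it → coindexation permitted.
*Omar₃* c-commands the pronoun but from outside its binding domain, and is not c-commanded by it → coindexation permitted.
*Oliver₄* c-commands the pronoun but from outside its binding domain, and is not c-commanded by it → coindexation permitted.
*Bruno₅* and the pronoun do not c-command one another → neither Principle B nor Principle C is at stake; coindexation permitted.
*[Bruno₅'s rival]₆* c-commands the pronoun within its binding domain → coindexation would violate Principle B.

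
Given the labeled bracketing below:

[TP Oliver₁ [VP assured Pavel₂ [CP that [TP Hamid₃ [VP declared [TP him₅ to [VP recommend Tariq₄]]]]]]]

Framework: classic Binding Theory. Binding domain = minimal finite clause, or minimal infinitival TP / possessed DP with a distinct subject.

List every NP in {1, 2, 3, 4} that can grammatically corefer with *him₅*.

{1, 2}

*him* is a pronoun, so Principle B applies: it must be free in its binding domain.
Binding domain of *him₅*: the embedded TP, whose subject is Hamid₃.
*Oliver₁* c-commands the pronoun but from outside its binding domain, and is not c-commanded by it → coindexation permitted.
*Pavel₂* c-commands the pronoun but from outside its binding domain, and is not c-commanded by it → coindexation permitted.
*Hamid₃* c-commands the pronoun within its binding domain → coindexation would violate Principle B.
*Tariq₄*: the pronoun c-commands this R-expression → coindexation would violate Principle C on *Tariq₄*.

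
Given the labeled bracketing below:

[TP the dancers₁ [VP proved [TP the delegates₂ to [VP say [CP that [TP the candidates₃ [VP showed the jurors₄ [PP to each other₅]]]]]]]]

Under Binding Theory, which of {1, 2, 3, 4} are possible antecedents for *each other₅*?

{3, 4}

*each other* is an anaphor, so Principle A applies: it must be bound in its binding domain.
Binding domain of *each other₅*: the embedded TP, whose subject is the candidates₃.
*the dancers₁* c-commands the anaphor but is outside its binding domain → cannot satisfy Principle A.
*the delegates₂* c-commands the anaphor but is outside its binding domain → cannot satisfy Principle A.
*the candidates₃* c-commands the anaphor within its binding domain → licit binder.
*the jurors₄* c-commands the anaphor within its binding domain → licit binder.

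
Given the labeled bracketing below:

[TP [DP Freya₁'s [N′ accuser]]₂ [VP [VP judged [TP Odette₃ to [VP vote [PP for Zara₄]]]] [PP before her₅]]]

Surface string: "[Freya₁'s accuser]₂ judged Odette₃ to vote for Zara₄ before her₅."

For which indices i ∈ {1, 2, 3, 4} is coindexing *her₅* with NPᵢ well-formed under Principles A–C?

*her* is a pronoun, so Principle B applies: it must be free in its binding domain.
Binding domain of *her₅*: the matrix TP, whose subject is [Freya₁'s accuser]₂.
*Freya₁* and the pronoun do not c-command one another → neither Principle B nor Principle C is at stake; coindexation permitted.
*[Freya₁'s accuser]₂* c-commands the pronoun within its binding domain → coindexation would violate Principle B.
*Odette₃* and the pronoun do not c-command one another → neither Principle B nor Principle C is at stake; coindexation permitted.
*Zara₄* and the pronoun do not c-command one another → neither Principle B nor Principle C is at stake; coindexation permitted.

{1, 3, 4}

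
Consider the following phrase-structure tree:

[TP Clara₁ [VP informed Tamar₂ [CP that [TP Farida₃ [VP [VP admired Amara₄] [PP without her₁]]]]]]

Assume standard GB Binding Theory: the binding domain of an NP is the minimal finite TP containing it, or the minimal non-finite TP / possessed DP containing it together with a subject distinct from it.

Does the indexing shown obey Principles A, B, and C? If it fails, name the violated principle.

The two coindexed NPs are *Clara₁* and *her₁*.
*her₁* is a pronoun; its binding domain is the embedded TP, whose subject is Farida₃. Within that domain it is c-commanded only by *Farida₃*, which carries a different index — the pronoun is free locally, so Principle B holds.
*Clara₁* is an R-expression; *her₁* does not c-command it, and no other NP shares its index, so Principle C is satisfied.
All principles are respected.

grammatical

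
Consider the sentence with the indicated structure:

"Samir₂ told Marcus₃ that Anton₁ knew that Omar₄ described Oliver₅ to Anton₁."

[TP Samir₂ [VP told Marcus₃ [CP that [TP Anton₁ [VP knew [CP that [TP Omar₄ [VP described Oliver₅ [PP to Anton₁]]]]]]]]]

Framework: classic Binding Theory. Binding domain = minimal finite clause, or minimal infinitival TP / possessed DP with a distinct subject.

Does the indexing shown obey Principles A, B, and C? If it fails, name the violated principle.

The two coindexed NPs are *Anton₁* (the higher occurrence) and *Anton₁* (the lower occurrence).
*Anton₁* (the lower occurrence) is an R-expression. Principle C requires it to be free everywhere.
*Anton₁* (the higher occurrence) c-commands it and carries the same index.
The R-expression is bound → Principle C violation.

Principle C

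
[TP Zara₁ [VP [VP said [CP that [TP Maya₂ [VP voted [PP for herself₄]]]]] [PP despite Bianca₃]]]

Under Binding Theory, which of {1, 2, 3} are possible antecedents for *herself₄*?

{2}

*herself* is an anaphor, so Principle A applies: it must be bound in its binding domain.
Binding domain of *herself₄*: the embedded TP, whose subject is Maya₂.
*Zara₁* c-commands the anaphor but is outside its binding domain → cannot satisfy Principle A.
*Maya₂* c-commands the anaphor within its binding domain → licit binder.
*Bianca₃* does not c-command the anaphor → cannot bind it.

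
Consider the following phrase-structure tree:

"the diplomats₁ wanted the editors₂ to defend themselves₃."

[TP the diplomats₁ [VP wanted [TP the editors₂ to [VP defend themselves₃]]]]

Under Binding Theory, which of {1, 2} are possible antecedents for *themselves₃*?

{2}

*themselves* is an anaphor, so Principle A applies: it must be bound in its binding domain.
Binding domain of *themselves₃*: the embedded TP, whose subject is the editors₂.
*the diplomats₁* c-commands the anaphor but is outside its binding domain → cannot satisfy Principle A.
*the editors₂* c-commands the anaphor within its binding domain → licit binder.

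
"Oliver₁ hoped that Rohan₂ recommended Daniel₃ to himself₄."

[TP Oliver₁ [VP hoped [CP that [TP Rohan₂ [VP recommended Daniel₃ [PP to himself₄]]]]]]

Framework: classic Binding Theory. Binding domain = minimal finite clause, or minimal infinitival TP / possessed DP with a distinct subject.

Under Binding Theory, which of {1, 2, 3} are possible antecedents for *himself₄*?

*himself* is an anaphor, so Principle A applies: it must be bound in its binding domain.
Binding domain of *himself₄*: the embedded TP, whose subject is Rohan₂.
*Oliver₁* c-commands the anaphor but is outside its binding domain → cannot satisfy Principle A.
*Rohan₂* c-commands the anaphor within its binding domain → licit binder.
*Daniel₃* c-commands the anaphor within its binding domain → licit binder.

{2, 3}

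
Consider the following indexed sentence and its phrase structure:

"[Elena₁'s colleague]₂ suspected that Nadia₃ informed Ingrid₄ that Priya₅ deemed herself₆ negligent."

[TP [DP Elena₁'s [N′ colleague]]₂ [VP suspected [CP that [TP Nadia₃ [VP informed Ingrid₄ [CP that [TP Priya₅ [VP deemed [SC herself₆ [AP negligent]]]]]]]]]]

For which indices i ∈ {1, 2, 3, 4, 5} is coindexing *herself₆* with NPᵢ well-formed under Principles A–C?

{5}

*herself* is an anaphor, so Principle A applies: it must be bound in its binding domain.
Binding domain of *herself₆*: the embedded TP, whose subject is Priya₅.
*Elena₁* does not c-command the anaphor → cannot bind it.
*[Elena₁'s colleague]₂* c-commands the anaphor but is outside its binding domain → cannot satisfy Principle A.
*Nadia₃* c-commands the anaphor but is outside its binding domain → cannot satisfy Principle A.
*Ingrid₄* c-commands the anaphor but is outside its binding domain → cannot satisfy Principle A.
*Priya₅* c-commands the anaphor within its binding domain → licit binder.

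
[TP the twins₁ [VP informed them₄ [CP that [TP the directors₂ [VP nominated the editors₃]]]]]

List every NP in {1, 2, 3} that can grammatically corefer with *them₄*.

*them* is a pronoun, so Principle B applies: it must be free in its binding domain.
Binding domain of *them₄*: the matrix TP, whose subject is the twins₁.
*the twins₁* c-commands the pronoun within its binding domain → coindexation would violate Principle B.
*the directors₂*: the pronoun c-commands this R-expression → coindexation would violate Principle C on *the directors₂*.
*the editors₃*: the pronoun c-commands this R-expression → coindexation would violate Principle C on *the editors₃*.

none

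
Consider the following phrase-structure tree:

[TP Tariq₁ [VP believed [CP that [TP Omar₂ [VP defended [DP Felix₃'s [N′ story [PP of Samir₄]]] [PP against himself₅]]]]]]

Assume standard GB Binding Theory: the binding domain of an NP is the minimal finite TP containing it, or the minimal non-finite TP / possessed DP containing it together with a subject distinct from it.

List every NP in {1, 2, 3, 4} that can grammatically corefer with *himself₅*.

*himself* is an anaphor, so Principle A applies: it must be bound in its binding domain.
Binding domain of *himself₅*: the embedded TP, whose subject is Omar₂.
*Tariq₁* c-commands the anaphor but is outside its binding domain → cannot satisfy Principle A.
*Omar₂* c-commands the anaphor within its binding domain → licit binder.
*Felix₃* does not c-command the anaphor → cannot bind it.
*Samir₄* does not c-command the anaphor → cannot bind it.

{2}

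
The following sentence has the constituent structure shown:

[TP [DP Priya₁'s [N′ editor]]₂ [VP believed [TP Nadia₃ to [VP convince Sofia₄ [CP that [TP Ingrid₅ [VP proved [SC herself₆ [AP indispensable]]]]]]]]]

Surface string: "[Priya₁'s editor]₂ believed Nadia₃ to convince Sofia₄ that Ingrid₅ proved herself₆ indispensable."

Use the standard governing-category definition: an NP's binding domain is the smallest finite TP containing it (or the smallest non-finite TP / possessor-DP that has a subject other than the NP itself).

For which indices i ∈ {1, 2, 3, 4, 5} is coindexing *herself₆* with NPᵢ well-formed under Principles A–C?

*herself* is an anaphor, so Principle A applies: it must be bound in its binding domain.
Binding domain of *herself₆*: the embedded TP, whose subject is Ingrid₅.
*Priya₁* does not c-command the anaphor → cannot bind it.
*[Priya₁'s editor]₂* c-commands the anaphor but is outside its binding domain → cannot satisfy Principle A.
*Nadia₃* c-commands the anaphor but is outside its binding domain → cannot satisfy Principle A.
*Sofia₄* c-commands the anaphor but is outside its binding domain → cannot satisfy Principle A.
*Ingrid₅* c-commands the anaphor within its binding domain → licit binder.

{5}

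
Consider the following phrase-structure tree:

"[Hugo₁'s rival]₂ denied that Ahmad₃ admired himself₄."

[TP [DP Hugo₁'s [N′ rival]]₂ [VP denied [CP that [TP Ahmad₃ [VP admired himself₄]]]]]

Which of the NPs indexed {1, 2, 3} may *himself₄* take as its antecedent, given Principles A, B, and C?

{3}

*himself* is an anaphor, so Principle A applies: it must be bound in its binding domain.
Binding domain of *himself₄*: the embedded TP, whose subject is Ahmad₃.
*Hugo₁* does not c-command the anaphor → cannot bind it.
*[Hugo₁'s rival]₂* c-commands the anaphor but is outside its binding domain → cannot satisfy Principle A.
*Ahmad₃* c-commands the anaphor within its binding domain → licit binder.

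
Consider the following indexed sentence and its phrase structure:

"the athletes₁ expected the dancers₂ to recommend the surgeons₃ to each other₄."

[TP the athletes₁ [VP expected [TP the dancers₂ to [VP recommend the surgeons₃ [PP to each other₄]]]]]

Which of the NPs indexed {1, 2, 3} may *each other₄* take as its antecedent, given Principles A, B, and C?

*each other* is an anaphor, so Principle A applies: it must be bound in its binding domain.
Binding domain of *each other₄*: the embedded TP, whose subject is the dancers₂.
*the athletes₁* c-commands the anaphor but is outside its binding domain → cannot satisfy Principle A.
*the dancers₂* c-commands the anaphor within its binding domain → licit binder.
*the surgeons₃* c-commands the anaphor within its binding domain → licit binder.

{2, 3}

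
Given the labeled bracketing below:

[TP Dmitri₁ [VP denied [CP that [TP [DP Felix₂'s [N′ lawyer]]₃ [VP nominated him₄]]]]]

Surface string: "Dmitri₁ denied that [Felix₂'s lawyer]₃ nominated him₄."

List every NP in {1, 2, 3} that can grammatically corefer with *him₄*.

*him* is a pronoun, so Principle B applies: it must be free in its binding domain.
Binding domain of *him₄*: the embedded TP, whose subject is [Felix₂'s lawyer]₃.
*Dmitri₁* c-commands the pronoun but from outside its binding domain, and is not c-commanded by it → coindexation permitted.
*Felix₂* and the pronoun do not c-command one another → neither Principle B nor Principle C is at stake; coindexation permitted.
*[Felix₂'s lawyer]₃* c-commands the pronoun within its binding domain → coindexation would violate Principle B.

{1, 2}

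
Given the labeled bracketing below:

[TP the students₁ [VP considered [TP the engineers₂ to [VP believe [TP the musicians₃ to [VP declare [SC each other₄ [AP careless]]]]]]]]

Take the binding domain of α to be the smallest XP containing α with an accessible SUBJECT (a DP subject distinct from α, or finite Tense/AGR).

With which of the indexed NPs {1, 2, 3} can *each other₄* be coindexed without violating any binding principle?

{3}

*each other* is an anaphor, so Principle A applies: it must be bound in its binding domain.
Binding domain of *each other₄*: the embedded TP, whose subject is the musicians₃.
*the students₁* c-commands the anaphor but is outside its binding domain → cannot satisfy Principle A.
*the engineers₂* c-commands the anaphor but is outside its binding domain → cannot satisfy Principle A.
*the musicians₃* c-commands the anaphor within its binding domain → licit binder.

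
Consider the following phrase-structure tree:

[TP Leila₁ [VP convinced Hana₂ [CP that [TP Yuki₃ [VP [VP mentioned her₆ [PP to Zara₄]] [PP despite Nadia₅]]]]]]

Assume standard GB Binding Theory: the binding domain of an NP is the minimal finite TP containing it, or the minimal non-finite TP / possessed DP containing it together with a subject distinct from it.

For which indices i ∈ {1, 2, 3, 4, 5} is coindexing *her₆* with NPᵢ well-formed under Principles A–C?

*her* is a pronoun, so Principle B applies: it must be free in its binding domain.
Binding domain of *her₆*: the embedded TP, whose subject is Yuki₃.
*Leila₁* c-commands the pronoun but from outside its binding domain, and is not c-commanded by it → coindexation permitted.
*Hana₂* c-commands the pronoun but from outside its binding domain, and is not c-commanded by it → coindexation permitted.
*Yuki₃* c-commands the pronoun within its binding domain → coindexation would violate Principle B.
*Zara₄*: the pronoun c-commands this R-expression → coindexation would violate Principle C on *Zara₄*.
*Nadia₅* and the pronoun do not c-command one another → neither Principle B nor Principle C is at stake; coindexation permitted.

{1, 2, 5}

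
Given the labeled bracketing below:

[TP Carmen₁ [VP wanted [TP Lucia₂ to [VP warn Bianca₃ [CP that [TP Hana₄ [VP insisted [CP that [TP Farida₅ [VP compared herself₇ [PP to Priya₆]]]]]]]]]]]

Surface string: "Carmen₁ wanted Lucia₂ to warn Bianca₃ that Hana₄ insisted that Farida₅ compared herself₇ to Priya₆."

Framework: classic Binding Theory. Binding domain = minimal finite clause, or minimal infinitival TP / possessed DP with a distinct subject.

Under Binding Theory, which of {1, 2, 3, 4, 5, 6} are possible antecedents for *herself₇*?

*herself* is an anaphor, so Principle A applies: it must be bound in its binding domain.
Binding domain of *herself₇*: the embedded TP, whose subject is Farida₅.
*Carmen₁* c-commands the anaphor but is outside its binding domain → cannot satisfy Principle A.
*Lucia₂* c-commands the anaphor but is outside its binding domain → cannot satisfy Principle A.
*Bianca₃* c-commands the anaphor but is outside its binding domain → cannot satisfy Principle A.
*Hana₄* c-commands the anaphor but is outside its binding domain → cannot satisfy Principle A.
*Farida₅* c-commands the anaphor within its binding domain → licit binder.
*Priya₆* does not c-command the anaphor → cannot bind it.

{5}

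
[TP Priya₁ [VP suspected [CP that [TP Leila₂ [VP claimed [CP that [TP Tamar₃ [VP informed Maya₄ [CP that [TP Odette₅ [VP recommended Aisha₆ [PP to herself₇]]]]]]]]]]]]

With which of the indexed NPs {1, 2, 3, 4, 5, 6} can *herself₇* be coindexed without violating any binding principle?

*herself* is an anaphor, so Principle A applies: it must be bound in its binding domain.
Binding domain of *herself₇*: the embedded TP, whose subject is Odette₅.
*Priya₁* c-commands the anaphor but is outside its binding domain → cannot satisfy Principle A.
*Leila₂* c-commands the anaphor but is outside its binding domain → cannot satisfy Principle A.
*Tamar₃* c-commands the anaphor but is outside its binding domain → cannot satisfy Principle A.
*Maya₄* c-commands the anaphor but is outside its binding domain → cannot satisfy Principle A.
*Odette₅* c-commands the anaphor within its binding domain → licit binder.
*Aisha₆* c-commands the anaphor within its binding domain → licit binder.

{5, 6}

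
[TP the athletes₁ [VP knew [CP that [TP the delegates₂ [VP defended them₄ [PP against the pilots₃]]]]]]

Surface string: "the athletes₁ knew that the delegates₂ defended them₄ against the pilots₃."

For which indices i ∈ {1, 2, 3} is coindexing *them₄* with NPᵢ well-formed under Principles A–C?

{1}

*them* is a pronoun, so Principle B applies: it must be free in its binding domain.
Binding domain of *them₄*: the embedded TP, whose subject is the delegates₂.
*the athletes₁* c-commands the pronoun but from outside its binding domain, and is not c-commanded by it → coindexation permitted.
*the delegates₂* c-commands the pronoun within its binding domain → coindexation would violate Principle B.
*the pilots₃*: the pronoun c-commands this R-expression → coindexation would violate Principle C on *the pilots₃*.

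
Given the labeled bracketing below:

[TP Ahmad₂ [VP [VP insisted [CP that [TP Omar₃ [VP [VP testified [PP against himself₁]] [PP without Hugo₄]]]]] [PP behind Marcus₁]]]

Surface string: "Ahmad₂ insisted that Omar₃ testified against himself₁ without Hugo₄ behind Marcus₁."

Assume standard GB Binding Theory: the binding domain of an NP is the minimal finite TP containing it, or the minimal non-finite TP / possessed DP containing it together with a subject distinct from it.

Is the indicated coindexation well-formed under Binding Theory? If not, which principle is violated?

Principle A

The two coindexed NPs are *Marcus₁* and *himself₁*.
*himself₁* is an anaphor. Principle A requires it to be bound within its binding domain — the embedded TP, whose subject is Omar₃.
Within that domain it is c-commanded by *Omar₃*, which does not share its index.
*Marcus₁* does not c-command the anaphor at all.
The anaphor is unbound in its domain → Principle A violation.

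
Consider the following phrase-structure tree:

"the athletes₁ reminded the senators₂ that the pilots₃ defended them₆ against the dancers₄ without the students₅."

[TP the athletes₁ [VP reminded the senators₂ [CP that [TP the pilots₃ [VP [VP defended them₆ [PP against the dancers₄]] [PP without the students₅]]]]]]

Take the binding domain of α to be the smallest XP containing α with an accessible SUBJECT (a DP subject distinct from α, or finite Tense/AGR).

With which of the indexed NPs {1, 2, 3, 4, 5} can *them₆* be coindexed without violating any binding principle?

{1, 2, 5}

*them* is a pronoun, so Principle B applies: it must be free in its binding domain.
Binding domain of *them₆*: the embedded TP, whose subject is the pilots₃.
*the athletes₁* c-commands the pronoun but from outside its binding domain, and is not c-commanded by it → coindexation permitted.
*the senators₂* c-commands the pronoun but from outside its binding domain, and is not c-commanded by it → coindexation permitted.
*the pilots₃* c-commands the pronoun within its binding domain → coindexation would violate Principle B.
*the dancers₄*: the pronoun c-commands this R-expression → coindexation would violate Principle C on *the dancers₄*.
*the students₅* and the pronoun do not c-command one another → neither Principle B nor Principle C is at stake; coindexation permitted.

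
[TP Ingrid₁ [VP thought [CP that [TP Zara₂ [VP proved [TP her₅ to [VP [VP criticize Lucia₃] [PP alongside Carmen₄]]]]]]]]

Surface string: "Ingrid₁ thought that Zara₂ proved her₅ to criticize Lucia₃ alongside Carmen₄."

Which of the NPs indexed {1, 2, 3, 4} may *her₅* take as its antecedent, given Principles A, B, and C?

{1}

*her* is a pronoun, so Principle B applies: it must be free in its binding domain.
Binding domain of *her₅*: the embedded TP, whose subject is Zara₂.
*Ingrid₁* c-commands the pronoun but from outside its binding domain, and is not c-commanded by it → coindexation permitted.
*Zara₂* c-commands the pronoun within its binding domain → coindexation would violate Principle B.
*Lucia₃*: the pronoun c-commands this R-expression → coindexation would violate Principle C on *Lucia₃*.
*Carmen₄*: the pronoun c-commands this R-expression → coindexation would violate Principle C on *Carmen₄*.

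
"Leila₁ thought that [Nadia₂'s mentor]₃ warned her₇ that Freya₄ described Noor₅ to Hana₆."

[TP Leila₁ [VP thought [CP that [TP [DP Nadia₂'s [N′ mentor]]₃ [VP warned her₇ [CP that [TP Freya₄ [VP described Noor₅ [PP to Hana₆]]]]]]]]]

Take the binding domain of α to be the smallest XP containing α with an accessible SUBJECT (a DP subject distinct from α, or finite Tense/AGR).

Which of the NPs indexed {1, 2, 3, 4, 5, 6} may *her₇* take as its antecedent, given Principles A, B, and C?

{1, 2}

*her* is a pronoun, so Principle B applies: it must be free in its binding domain.
Binding domain of *her₇*: the embedded TP, whose subject is [Nadia₂'s mentor]₃.
*Leila₁* c-commands the pronoun but from outside its binding domain, and is not c-commanded by it → coindexation permitted.
*Nadia₂* and the pronoun do not c-command one another → neither Principle B nor Principle C is at stake; coindexation permitted.
*[Nadia₂'s mentor]₃* c-commands the pronoun within its binding domain → coindexation would violate Principle B.
*Freya₄*: the pronoun c-commands this R-expression → coindexation would violate Principle C on *Freya₄*.
*Noor₅*: the pronoun c-commands this R-expression → coindexation would violate Principle C on *Noor₅*.
*Hana₆*: the pronoun c-commands this R-expression → coindexation would violate Principle C on *Hana₆*.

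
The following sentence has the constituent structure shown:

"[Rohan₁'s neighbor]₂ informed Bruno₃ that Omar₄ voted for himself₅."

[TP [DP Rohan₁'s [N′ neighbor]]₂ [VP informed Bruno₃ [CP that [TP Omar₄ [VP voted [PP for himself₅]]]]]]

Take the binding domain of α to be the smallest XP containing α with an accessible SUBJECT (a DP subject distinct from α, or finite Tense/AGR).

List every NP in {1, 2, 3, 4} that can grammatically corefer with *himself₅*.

*himself* is an anaphor, so Principle A applies: it must be bound in its binding domain.
Binding domain of *himself₅*: the embedded TP, whose subject is Omar₄.
*Rohan₁* does not c-command the anaphor → cannot bind it.
*[Rohan₁'s neighbor]₂* c-commands the anaphor but is outside its binding domain → cannot satisfy Principle A.
*Bruno₃* c-commands the anaphor but is outside its binding domain → cannot satisfy Principle A.
*Omar₄* c-commands the anaphor within its binding domain → licit binder.

{4}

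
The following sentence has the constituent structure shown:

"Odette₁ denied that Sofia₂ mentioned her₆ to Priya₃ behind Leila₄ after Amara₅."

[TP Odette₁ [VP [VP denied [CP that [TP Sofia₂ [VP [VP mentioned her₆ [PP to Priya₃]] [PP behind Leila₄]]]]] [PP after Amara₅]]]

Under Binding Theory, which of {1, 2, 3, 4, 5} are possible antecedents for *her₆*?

*her* is a pronoun, so Principle B applies: it must be free in its binding domain.
Binding domain of *her₆*: the embedded TP, whose subject is Sofia₂.
*Odette₁* c-commands the pronoun but from outside its binding domain, and is not c-commanded by it → coindexation permitted.
*Sofia₂* c-commands the pronoun within its binding domain → coindexation would violate Principle B.
*Priya₃*: the pronoun c-commands this R-expression → coindexation would violate Principle C on *Priya₃*.
*Leila₄* and the pronoun do not c-command one another → neither Principle B nor Principle C is at stake; coindexation permitted.
*Amara₅* and the pronoun do not c-command one another → neither Principle B nor Principle C is at stake; coindexation permitted.

{1, 4, 5}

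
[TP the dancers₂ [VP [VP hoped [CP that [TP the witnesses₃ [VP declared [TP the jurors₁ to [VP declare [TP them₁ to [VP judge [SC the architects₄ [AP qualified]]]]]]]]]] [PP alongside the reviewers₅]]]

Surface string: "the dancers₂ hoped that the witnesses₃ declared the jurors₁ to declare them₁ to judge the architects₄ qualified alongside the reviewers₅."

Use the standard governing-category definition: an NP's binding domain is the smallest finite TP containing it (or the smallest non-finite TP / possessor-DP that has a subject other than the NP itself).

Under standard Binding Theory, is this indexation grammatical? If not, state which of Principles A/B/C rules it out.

Principle B

The two coindexed NPs are *the jurors₁* and *them₁*.
*them₁* is a pronoun. Its binding domain is the embedded TP, whose subject is the jurors₁.
*the jurors₁* c-commands it within that domain and carries the same index.
The pronoun is locally bound → Principle B violation.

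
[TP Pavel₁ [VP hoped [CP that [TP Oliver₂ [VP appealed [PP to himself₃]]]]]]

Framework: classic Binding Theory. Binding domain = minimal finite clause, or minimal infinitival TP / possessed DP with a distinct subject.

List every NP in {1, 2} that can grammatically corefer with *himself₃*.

{2}

*himself* is an anaphor, so Principle A applies: it must be bound in its binding domain.
Binding domain of *himself₃*: the embedded TP, whose subject is Oliver₂.
*Pavel₁* c-commands the anaphor but is outside its binding domain → cannot satisfy Principle A.
*Oliver₂* c-commands the anaphor within its binding domain → licit binder.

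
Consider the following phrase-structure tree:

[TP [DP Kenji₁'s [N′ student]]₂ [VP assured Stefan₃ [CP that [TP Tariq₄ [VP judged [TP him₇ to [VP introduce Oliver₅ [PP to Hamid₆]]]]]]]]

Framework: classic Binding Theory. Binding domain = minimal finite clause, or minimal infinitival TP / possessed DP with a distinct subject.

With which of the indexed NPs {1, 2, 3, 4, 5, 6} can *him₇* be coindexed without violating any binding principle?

{1, 2, 3}

*him* is a pronoun, so Principle B applies: it must be free in its binding domain.
Binding domain of *him₇*: the embedded TP, whose subject is Tariq₄.
*Kenji₁* and the pronoun do not c-command one another → neither Principle B nor Principle C is at stake; coindexation permitted.
*[Kenji₁'s student]₂* c-commands the pronoun but from outside its binding domain, and is not c-commanded by it → coindexation permitted.
*Stefan₃* c-commands the pronoun but from outside its binding domain, and is not c-commanded by it → coindexation permitted.
*Tariq₄* c-commands the pronoun within its binding domain → coindexation would violate Principle B.
*Oliver₅*: the pronoun c-commands this R-expression → coindexation would violate Principle C on *Oliver₅*.
*Hamid₆*: the pronoun c-commands this R-expression → coindexation would violate Principle C on *Hamid₆*.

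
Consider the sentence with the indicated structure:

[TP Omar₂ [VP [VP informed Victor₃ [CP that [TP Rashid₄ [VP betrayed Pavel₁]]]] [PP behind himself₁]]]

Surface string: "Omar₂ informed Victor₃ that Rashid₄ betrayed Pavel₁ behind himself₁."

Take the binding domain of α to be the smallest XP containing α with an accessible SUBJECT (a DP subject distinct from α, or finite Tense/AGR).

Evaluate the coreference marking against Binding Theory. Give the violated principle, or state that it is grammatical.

The two coindexed NPs are *Pavel₁* and *himself₁*.
*himself₁* is an anaphor. Principle A requires it to be bound within its binding domain — the matrix TP, whose subject is Omar₂.
Within that domain it is c-commanded by *Omar₂*, which does not share its index.
*Pavel₁* does not c-command the anaphor at all.
The anaphor is unbound in its domain → Principle A violation.

Principle A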